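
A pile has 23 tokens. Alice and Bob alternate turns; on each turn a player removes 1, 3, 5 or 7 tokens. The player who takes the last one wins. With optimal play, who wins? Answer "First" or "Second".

First

i:   0  1  2  3  4  5  6  7  8  9 10 11 12 13 14 15 16 17 18 19 20 21 22 23
     L  W  L  W  L  W  L  W  L  W  L  W  L  W  L  W  L  W  L  W  L  W  L  W
Position 23 is W, so the first player wins.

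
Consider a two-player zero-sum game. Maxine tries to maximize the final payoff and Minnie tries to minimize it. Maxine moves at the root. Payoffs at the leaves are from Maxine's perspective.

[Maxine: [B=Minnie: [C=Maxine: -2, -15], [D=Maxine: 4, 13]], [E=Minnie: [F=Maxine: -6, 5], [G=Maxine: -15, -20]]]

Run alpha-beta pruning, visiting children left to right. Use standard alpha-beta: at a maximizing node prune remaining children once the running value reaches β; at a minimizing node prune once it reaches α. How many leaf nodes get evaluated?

7

C [α=-∞,β=+∞]: v=-2
D [α=-∞,β=-2]: v=4 after child 1 ≥ β → β-cutoff, skip 1
B [α=-∞,β=+∞]: v=-2
F [α=-2,β=+∞]: v=5
G [α=-2,β=5]: v=-15
E [α=-2,β=+∞]: v=-15
Root [α=-∞,β=+∞]: v=-2
Leaves evaluated: 7 of 8.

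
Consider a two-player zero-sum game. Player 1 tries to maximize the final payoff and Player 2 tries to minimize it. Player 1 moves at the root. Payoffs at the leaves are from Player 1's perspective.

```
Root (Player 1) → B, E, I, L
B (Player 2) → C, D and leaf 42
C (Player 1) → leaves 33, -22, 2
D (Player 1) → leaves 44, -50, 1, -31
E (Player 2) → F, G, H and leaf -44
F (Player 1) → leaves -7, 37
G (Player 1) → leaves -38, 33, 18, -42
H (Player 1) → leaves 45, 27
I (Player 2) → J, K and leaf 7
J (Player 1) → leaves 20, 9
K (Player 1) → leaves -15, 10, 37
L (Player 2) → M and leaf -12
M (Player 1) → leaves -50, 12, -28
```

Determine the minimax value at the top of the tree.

33

C (Player 1): max(33, -22, 2) = 33
D (Player 1): max(44, -50, 1, -31) = 44
B (Player 2): min(33, 44, 42) = 33
F (Player 1): max(-7, 37) = 37
G (Player 1): max(-38, 33, 18, -42) = 33
H (Player 1): max(45, 27) = 45
E (Player 2): min(37, 33, 45, -44) = -44
J (Player 1): max(20, 9) = 20
K (Player 1): max(-15, 10, 37) = 37
I (Player 2): min(20, 37, 7) = 7
M (Player 1): max(-50, 12, -28) = 12
L (Player 2): min(12, -12) = -12
Root (Player 1): max(33, -44, 7, -12) = 33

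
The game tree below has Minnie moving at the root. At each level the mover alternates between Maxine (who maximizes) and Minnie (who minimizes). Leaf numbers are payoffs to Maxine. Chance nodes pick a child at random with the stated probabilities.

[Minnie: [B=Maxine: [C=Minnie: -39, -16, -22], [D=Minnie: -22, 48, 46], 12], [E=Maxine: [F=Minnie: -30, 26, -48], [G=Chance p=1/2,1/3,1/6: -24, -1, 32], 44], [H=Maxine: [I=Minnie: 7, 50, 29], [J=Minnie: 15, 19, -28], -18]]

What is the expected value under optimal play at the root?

C (Minnie): min(-39, -16, -22) = -39
D (Minnie): min(-22, 48, 46) = -22
B (Maxine): max(-39, -22, 12) = 12
F (Minnie): min(-30, 26, -48) = -48
G (Chance): 1/2·-24 + 1/3·-1 + 1/6·32 = -7
E (Maxine): max(-48, -7, 44) = 44
I (Minnie): min(7, 50, 29) = 7
J (Minnie): min(15, 19, -28) = -28
H (Maxine): max(7, -28, -18) = 7
Root (Minnie): min(12, 44, 7) = 7

7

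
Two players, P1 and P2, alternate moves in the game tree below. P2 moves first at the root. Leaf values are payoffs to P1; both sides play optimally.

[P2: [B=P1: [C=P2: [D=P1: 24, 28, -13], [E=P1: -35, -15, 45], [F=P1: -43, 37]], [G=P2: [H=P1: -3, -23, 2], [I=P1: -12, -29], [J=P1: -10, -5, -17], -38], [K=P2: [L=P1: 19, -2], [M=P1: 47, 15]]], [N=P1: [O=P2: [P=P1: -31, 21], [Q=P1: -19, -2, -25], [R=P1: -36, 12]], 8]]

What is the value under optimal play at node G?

-38

H: max(-3, -23, 2) = 2
I: max(-12, -29) = -12
J: max(-10, -5, -17) = -5
G: min(2, -12, -5, -38) = -38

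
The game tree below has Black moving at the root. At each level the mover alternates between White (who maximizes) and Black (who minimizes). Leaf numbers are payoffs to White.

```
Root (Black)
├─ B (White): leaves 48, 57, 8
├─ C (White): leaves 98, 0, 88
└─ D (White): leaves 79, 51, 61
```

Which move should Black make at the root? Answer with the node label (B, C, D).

B (White): max(48, 57, 8) = 57
C (White): max(98, 0, 88) = 98
D (White): max(79, 51, 61) = 79
Root (Black): min(57, 98, 79) = 57
Black picks the child with the lowest value: B (value 57).

B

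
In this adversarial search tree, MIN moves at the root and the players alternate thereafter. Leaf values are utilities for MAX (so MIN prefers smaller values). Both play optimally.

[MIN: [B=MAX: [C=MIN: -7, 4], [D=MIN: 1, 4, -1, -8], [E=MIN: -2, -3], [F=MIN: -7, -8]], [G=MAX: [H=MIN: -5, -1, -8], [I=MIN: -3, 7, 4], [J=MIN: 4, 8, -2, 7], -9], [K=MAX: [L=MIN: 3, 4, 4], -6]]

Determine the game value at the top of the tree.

-3

C (MIN): min(-7, 4) = -7
D (MIN): min(1, 4, -1, -8) = -8
E (MIN): min(-2, -3) = -3
F (MIN): min(-7, -8) = -8
B (MAX): max(-7, -8, -3, -8) = -3
H (MIN): min(-5, -1, -8) = -8
I (MIN): min(-3, 7, 4) = -3
J (MIN): min(4, 8, -2, 7) = -2
G (MAX): max(-8, -3, -2, -9) = -2
L (MIN): min(3, 4, 4) = 3
K (MAX): max(3, -6) = 3
Root (MIN): min(-3, -2, 3) = -3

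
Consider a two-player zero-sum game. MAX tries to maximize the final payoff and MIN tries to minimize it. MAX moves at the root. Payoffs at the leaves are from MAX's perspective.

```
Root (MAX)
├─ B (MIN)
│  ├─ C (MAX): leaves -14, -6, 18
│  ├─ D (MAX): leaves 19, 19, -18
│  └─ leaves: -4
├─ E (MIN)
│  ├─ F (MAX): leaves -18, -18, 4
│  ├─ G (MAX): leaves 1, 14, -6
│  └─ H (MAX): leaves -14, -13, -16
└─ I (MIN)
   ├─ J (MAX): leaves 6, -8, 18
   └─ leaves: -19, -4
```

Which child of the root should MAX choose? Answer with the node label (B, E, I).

C (MAX): max(-14, -6, 18) = 18
D (MAX): max(19, 19, -18) = 19
B (MIN): min(18, 19, -4) = -4
F (MAX): max(-18, -18, 4) = 4
G (MAX): max(1, 14, -6) = 14
H (MAX): max(-14, -13, -16) = -13
E (MIN): min(4, 14, -13) = -13
J (MAX): max(6, -8, 18) = 18
I (MIN): min(18, -19, -4) = -19
Root (MAX): max(-4, -13, -19) = -4
MAX picks the child with the highest value: B (value -4).

B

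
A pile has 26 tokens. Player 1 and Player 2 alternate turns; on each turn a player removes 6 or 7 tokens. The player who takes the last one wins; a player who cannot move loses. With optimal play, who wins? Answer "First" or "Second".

Second

W/L table (W = player to move can force a win):
i:   0  1  2  3  4  5  6  7  8  9 10 11 12 13 14 15 16 17 18 19 20 21 22 23 24 25 26
     L  L  L  L  L  L  W  W  W  W  W  W  W  L  L  L  L  L  L  W  W  W  W  W  W  W  L
Position 26 is L, so the second player wins.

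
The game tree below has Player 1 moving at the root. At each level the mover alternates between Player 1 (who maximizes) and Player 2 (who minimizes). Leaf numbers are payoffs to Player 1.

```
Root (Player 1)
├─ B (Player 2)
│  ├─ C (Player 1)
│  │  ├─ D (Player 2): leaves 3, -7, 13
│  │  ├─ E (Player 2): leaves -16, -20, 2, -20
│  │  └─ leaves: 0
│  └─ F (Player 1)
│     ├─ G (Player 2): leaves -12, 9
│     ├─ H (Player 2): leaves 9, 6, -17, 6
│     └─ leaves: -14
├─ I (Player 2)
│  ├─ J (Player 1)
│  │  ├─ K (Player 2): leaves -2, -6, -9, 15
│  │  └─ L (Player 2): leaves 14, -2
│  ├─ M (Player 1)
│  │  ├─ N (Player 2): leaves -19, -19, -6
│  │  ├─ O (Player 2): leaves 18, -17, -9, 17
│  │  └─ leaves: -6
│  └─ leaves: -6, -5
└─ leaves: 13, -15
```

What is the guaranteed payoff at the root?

13

D (Player 2): min(3, -7, 13) = -7
E (Player 2): min(-16, -20, 2, -20) = -20
C (Player 1): max(-7, -20, 0) = 0
G (Player 2): min(-12, 9) = -12
H (Player 2): min(9, 6, -17, 6) = -17
F (Player 1): max(-12, -17, -14) = -12
B (Player 2): min(0, -12) = -12
K (Player 2): min(-2, -6, -9, 15) = -9
L (Player 2): min(14, -2) = -2
J (Player 1): max(-9, -2) = -2
N (Player 2): min(-19, -19, -6) = -19
O (Player 2): min(18, -17, -9, 17) = -17
M (Player 1): max(-19, -17, -6) = -6
I (Player 2): min(-2, -6, -6, -5) = -6
Root (Player 1): max(-12, -6, 13, -15) = 13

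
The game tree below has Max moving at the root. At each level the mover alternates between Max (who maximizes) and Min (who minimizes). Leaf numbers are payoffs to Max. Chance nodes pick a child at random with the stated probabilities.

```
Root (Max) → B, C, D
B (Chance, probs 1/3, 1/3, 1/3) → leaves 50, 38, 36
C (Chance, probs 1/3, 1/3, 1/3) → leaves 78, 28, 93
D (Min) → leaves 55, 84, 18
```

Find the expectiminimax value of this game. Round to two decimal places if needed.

B (Chance): 1/3·50 + 1/3·38 + 1/3·36 = 41.33
C (Chance): 1/3·78 + 1/3·28 + 1/3·93 = 66.33
D (Min): min(55, 84, 18) = 18
Root (Max): max(41.33, 66.33, 18) = 66.33

66.33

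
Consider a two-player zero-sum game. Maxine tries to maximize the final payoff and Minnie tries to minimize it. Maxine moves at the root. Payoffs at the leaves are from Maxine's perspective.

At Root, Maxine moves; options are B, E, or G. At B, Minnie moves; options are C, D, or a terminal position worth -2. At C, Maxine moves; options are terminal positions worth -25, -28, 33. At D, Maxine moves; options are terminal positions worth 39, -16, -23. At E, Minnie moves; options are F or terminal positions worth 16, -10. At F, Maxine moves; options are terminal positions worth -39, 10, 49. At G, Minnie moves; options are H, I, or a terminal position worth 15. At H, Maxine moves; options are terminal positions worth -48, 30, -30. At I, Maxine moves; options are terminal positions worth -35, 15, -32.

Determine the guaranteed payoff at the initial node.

C (Maxine): max(-25, -28, 33) = 33
D (Maxine): max(39, -16, -23) = 39
B (Minnie): min(33, 39, -2) = -2
F (Maxine): max(-39, 10, 49) = 49
E (Minnie): min(49, 16, -10) = -10
H (Maxine): max(-48, 30, -30) = 30
I (Maxine): max(-35, 15, -32) = 15
G (Minnie): min(30, 15, 15) = 15
Root (Maxine): max(-2, -10, 15) = 15

15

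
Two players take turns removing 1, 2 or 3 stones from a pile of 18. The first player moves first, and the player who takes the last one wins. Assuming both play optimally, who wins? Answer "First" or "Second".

W/L table (W = player to move can force a win):
i:   0  1  2  3  4  5  6  7  8  9 10 11 12 13 14 15 16 17 18
     L  W  W  W  L  W  W  W  L  W  W  W  L  W  W  W  L  W  W
Position 18 is W, so the first player wins.

First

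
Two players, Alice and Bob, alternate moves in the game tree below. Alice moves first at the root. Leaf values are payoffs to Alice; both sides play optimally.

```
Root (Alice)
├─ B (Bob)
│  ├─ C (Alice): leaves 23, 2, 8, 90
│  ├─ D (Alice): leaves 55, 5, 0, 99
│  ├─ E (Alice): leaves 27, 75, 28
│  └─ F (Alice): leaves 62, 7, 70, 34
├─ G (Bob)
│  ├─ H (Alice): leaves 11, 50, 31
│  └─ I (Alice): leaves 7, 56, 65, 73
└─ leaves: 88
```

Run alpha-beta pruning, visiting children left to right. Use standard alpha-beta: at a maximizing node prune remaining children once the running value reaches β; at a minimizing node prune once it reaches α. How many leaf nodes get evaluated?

C [α=-∞,β=+∞]: v=90
D [α=-∞,β=90]: v=99
E [α=-∞,β=90]: v=75
F [α=-∞,β=75]: v=70
B [α=-∞,β=+∞]: v=70
H [α=70,β=+∞]: v=50
G [α=70,β=+∞]: v=50 after child 1 ≤ α → α-cutoff, skip 1
Root [α=-∞,β=+∞]: v=88
Leaves evaluated: 19 of 23.

19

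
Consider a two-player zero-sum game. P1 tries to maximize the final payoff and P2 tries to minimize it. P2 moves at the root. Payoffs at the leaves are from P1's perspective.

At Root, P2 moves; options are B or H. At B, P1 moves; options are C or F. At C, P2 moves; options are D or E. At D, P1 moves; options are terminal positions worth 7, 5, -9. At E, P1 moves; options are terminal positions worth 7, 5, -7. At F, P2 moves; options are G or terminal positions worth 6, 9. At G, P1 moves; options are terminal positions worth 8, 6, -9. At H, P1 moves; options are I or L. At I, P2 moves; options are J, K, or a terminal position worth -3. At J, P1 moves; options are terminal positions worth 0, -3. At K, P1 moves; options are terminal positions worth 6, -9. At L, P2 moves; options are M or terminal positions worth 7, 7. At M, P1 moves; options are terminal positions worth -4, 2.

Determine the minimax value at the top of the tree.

2

D (P1): max(7, 5, -9) = 7
E (P1): max(7, 5, -7) = 7
C (P2): min(7, 7) = 7
G (P1): max(8, 6, -9) = 8
F (P2): min(8, 6, 9) = 6
B (P1): max(7, 6) = 7
J (P1): max(0, -3) = 0
K (P1): max(6, -9) = 6
I (P2): min(0, 6, -3) = -3
M (P1): max(-4, 2) = 2
L (P2): min(2, 7, 7) = 2
H (P1): max(-3, 2) = 2
Root (P2): min(7, 2) = 2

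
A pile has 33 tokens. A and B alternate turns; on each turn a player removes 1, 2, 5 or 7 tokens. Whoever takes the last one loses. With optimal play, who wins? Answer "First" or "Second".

i:   0  1  2  3  4  5  6  7  8  9 10 11 12 13 14 15 16 17 18 19 20 21 22 23 24 25 26 27 28 29 30 31 32 33
     W  L  W  W  L  W  W  L  W  W  L  W  W  L  W  W  L  W  W  L  W  W  L  W  W  L  W  W  L  W  W  L  W  W
Position 33 is W, so the first player wins.

First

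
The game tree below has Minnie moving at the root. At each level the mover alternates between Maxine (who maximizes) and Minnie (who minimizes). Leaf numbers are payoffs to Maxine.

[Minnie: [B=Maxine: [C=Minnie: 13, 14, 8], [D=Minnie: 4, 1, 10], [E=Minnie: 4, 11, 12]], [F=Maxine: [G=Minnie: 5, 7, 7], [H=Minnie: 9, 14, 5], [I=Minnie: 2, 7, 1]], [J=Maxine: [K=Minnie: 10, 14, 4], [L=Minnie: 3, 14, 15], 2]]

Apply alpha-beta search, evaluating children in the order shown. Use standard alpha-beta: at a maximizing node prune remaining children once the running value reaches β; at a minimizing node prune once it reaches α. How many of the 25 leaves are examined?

C [α=-∞,β=+∞]: v=8
D [α=8,β=+∞]: v=4 after child 1 ≤ α → α-cutoff, skip 2
E [α=8,β=+∞]: v=4 after child 1 ≤ α → α-cutoff, skip 2
B [α=-∞,β=+∞]: v=8
G [α=-∞,β=8]: v=5
H [α=5,β=8]: v=5
I [α=5,β=8]: v=2 after child 1 ≤ α → α-cutoff, skip 2
F [α=-∞,β=8]: v=5
K [α=-∞,β=5]: v=4
L [α=4,β=5]: v=3 after child 1 ≤ α → α-cutoff, skip 2
J [α=-∞,β=5]: v=4
Root [α=-∞,β=+∞]: v=4
Leaves evaluated: 17 of 25.

17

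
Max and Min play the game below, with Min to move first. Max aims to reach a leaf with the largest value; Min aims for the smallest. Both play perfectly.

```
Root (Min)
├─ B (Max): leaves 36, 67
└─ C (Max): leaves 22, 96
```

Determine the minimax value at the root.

67

B (Max): max(36, 67) = 67
C (Max): max(22, 96) = 96
Root (Min): min(67, 96) = 67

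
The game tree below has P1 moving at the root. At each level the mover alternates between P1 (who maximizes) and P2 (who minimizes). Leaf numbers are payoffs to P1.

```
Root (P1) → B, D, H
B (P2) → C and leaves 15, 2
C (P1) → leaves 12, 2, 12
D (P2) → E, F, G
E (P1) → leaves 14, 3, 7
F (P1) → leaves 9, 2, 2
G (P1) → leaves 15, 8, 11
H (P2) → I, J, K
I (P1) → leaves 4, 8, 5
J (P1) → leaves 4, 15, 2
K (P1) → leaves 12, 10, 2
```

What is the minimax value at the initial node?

C (P1): max(12, 2, 12) = 12
B (P2): min(12, 15, 2) = 2
E (P1): max(14, 3, 7) = 14
F (P1): max(9, 2, 2) = 9
G (P1): max(15, 8, 11) = 15
D (P2): min(14, 9, 15) = 9
I (P1): max(4, 8, 5) = 8
J (P1): max(4, 15, 2) = 15
K (P1): max(12, 10, 2) = 12
H (P2): min(8, 15, 12) = 8
Root (P1): max(2, 9, 8) = 9

9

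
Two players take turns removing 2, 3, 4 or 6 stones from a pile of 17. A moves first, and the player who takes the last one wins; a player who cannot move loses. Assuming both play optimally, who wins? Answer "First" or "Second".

W/L table (W = player to move can force a win):
i:   0  1  2  3  4  5  6  7  8  9 10 11 12 13 14 15 16 17
     L  L  W  W  W  W  W  W  L  L  W  W  W  W  W  W  L  L
Position 17 is L, so the second player wins.

Second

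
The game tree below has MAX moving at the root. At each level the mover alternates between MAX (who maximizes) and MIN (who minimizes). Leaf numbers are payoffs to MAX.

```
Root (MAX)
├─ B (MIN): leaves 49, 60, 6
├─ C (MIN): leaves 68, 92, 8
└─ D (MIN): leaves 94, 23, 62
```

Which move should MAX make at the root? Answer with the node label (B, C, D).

B (MIN): min(49, 60, 6) = 6
C (MIN): min(68, 92, 8) = 8
D (MIN): min(94, 23, 62) = 23
Root (MAX): max(6, 8, 23) = 23
MAX picks the child with the highest value: D (value 23).

D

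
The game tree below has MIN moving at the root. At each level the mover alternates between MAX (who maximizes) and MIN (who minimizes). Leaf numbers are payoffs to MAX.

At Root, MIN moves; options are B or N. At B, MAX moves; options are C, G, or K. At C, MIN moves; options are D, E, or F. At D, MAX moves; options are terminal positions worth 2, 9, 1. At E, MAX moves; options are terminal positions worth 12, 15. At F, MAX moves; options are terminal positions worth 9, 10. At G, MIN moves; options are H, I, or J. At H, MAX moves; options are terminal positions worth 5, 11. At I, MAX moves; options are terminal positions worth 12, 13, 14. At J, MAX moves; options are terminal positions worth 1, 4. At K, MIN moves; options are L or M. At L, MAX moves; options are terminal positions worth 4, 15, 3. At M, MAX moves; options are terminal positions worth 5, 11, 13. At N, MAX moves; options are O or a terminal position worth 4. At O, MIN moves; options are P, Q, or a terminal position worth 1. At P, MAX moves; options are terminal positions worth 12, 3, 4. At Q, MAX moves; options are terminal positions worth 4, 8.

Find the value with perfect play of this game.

D (MAX): max(2, 9, 1) = 9
E (MAX): max(12, 15) = 15
F (MAX): max(9, 10) = 10
C (MIN): min(9, 15, 10) = 9
H (MAX): max(5, 11) = 11
I (MAX): max(12, 13, 14) = 14
J (MAX): max(1, 4) = 4
G (MIN): min(11, 14, 4) = 4
L (MAX): max(4, 15, 3) = 15
M (MAX): max(5, 11, 13) = 13
K (MIN): min(15, 13) = 13
B (MAX): max(9, 4, 13) = 13
P (MAX): max(12, 3, 4) = 12
Q (MAX): max(4, 8) = 8
O (MIN): min(12, 8, 1) = 1
N (MAX): max(1, 4) = 4
Root (MIN): min(13, 4) = 4

4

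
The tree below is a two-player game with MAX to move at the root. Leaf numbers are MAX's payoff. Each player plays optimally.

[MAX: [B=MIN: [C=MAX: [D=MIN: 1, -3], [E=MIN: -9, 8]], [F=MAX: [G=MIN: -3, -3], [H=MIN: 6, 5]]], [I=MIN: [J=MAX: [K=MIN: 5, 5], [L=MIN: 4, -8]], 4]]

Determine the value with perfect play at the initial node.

D (MIN): min(1, -3) = -3
E (MIN): min(-9, 8) = -9
C (MAX): max(-3, -9) = -3
G (MIN): min(-3, -3) = -3
H (MIN): min(6, 5) = 5
F (MAX): max(-3, 5) = 5
B (MIN): min(-3, 5) = -3
K (MIN): min(5, 5) = 5
L (MIN): min(4, -8) = -8
J (MAX): max(5, -8) = 5
I (MIN): min(5, 4) = 4
Root (MAX): max(-3, 4) = 4

4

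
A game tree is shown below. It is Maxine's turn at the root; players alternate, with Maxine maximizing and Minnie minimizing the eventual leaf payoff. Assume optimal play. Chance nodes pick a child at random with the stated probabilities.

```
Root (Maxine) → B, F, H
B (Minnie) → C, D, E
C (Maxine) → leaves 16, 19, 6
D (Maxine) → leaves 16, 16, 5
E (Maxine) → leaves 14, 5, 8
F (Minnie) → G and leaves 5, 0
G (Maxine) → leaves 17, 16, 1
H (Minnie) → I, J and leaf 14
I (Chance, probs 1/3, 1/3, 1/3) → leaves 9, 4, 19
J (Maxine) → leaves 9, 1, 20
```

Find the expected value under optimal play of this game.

14

C (Maxine): max(16, 19, 6) = 19
D (Maxine): max(16, 16, 5) = 16
E (Maxine): max(14, 5, 8) = 14
B (Minnie): min(19, 16, 14) = 14
G (Maxine): max(17, 16, 1) = 17
F (Minnie): min(17, 5, 0) = 0
I (Chance): 1/3·9 + 1/3·4 + 1/3·19 = 10.67
J (Maxine): max(9, 1, 20) = 20
H (Minnie): min(10.67, 20, 14) = 10.67
Root (Maxine): max(14, 0, 10.67) = 14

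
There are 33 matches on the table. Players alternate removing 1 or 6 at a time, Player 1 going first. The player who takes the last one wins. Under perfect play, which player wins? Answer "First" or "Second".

First

Compute winning (W) and losing (L) positions by backward induction:
i:   0  1  2  3  4  5  6  7  8  9 10 11 12 13 14 15 16 17 18 19 20 21 22 23 24 25 26 27 28 29 30 31 32 33
     L  W  L  W  L  W  W  L  W  L  W  L  W  W  L  W  L  W  L  W  W  L  W  L  W  L  W  W  L  W  L  W  L  W
Position 33 is W, so the first player wins.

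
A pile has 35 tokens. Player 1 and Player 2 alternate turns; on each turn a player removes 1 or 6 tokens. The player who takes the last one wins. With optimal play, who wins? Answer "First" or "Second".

Second

W/L table (W = player to move can force a win):
i:   0  1  2  3  4  5  6  7  8  9 10 11 12 13 14 15 16 17 18 19 20 21 22 23 24 25 26 27 28 29 30 31 32 33 34 35
     L  W  L  W  L  W  W  L  W  L  W  L  W  W  L  W  L  W  L  W  W  L  W  L  W  L  W  W  L  W  L  W  L  W  W  L
Position 35 is L, so the second player wins.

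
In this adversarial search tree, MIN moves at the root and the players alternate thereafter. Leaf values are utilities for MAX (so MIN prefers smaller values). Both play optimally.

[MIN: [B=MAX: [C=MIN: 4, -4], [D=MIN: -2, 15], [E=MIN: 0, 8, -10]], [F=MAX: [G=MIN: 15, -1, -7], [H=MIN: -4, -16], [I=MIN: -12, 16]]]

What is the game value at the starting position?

C (MIN): min(4, -4) = -4
D (MIN): min(-2, 15) = -2
E (MIN): min(0, 8, -10) = -10
B (MAX): max(-4, -2, -10) = -2
G (MIN): min(15, -1, -7) = -7
H (MIN): min(-4, -16) = -16
I (MIN): min(-12, 16) = -12
F (MAX): max(-7, -16, -12) = -7
Root (MIN): min(-2, -7) = -7

-7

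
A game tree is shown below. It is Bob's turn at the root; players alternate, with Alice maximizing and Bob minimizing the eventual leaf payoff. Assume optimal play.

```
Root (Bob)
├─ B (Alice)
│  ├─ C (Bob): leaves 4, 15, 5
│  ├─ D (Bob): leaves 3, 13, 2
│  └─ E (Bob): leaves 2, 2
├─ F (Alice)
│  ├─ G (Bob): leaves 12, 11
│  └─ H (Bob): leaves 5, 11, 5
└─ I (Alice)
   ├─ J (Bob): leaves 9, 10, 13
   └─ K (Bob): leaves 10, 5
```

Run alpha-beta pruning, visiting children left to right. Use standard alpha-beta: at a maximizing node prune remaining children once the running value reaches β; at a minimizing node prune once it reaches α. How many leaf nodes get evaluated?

C [α=-∞,β=+∞]: v=4
D [α=4,β=+∞]: v=3 after child 1 ≤ α → α-cutoff, skip 2
E [α=4,β=+∞]: v=2 after child 1 ≤ α → α-cutoff, skip 1
B [α=-∞,β=+∞]: v=4
G [α=-∞,β=4]: v=11
F [α=-∞,β=4]: v=11 after child 1 ≥ β → β-cutoff, skip 1
J [α=-∞,β=4]: v=9
I [α=-∞,β=4]: v=9 after child 1 ≥ β → β-cutoff, skip 1
Root [α=-∞,β=+∞]: v=4
Leaves evaluated: 10 of 18.

10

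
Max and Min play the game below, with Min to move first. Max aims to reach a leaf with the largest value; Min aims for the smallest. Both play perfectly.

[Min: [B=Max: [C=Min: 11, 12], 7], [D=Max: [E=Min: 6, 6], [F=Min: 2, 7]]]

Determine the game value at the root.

C (Min): min(11, 12) = 11
B (Max): max(11, 7) = 11
E (Min): min(6, 6) = 6
F (Min): min(2, 7) = 2
D (Max): max(6, 2) = 6
Root (Min): min(11, 6) = 6

6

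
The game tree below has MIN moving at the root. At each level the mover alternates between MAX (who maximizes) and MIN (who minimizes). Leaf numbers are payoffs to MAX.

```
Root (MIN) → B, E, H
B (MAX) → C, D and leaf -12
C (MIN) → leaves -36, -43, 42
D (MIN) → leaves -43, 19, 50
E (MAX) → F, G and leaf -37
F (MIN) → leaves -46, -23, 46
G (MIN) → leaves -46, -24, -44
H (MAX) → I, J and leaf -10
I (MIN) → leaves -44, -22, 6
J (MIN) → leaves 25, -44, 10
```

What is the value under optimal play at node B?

C: min(-36, -43, 42) = -43
D: min(-43, 19, 50) = -43
B: max(-43, -43, -12) = -12

-12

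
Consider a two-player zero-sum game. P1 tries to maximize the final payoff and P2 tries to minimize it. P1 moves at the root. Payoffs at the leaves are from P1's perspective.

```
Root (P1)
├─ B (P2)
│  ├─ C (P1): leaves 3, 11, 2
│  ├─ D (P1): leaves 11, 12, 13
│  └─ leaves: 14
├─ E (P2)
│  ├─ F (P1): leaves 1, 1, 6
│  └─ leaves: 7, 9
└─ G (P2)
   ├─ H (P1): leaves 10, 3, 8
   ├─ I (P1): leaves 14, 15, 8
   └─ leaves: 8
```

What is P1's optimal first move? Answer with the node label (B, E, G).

B

C (P1): max(3, 11, 2) = 11
D (P1): max(11, 12, 13) = 13
B (P2): min(11, 13, 14) = 11
F (P1): max(1, 1, 6) = 6
E (P2): min(6, 7, 9) = 6
H (P1): max(10, 3, 8) = 10
I (P1): max(14, 15, 8) = 15
G (P2): min(10, 15, 8) = 8
Root (P1): max(11, 6, 8) = 11
P1 picks the child with the highest value: B (value 11).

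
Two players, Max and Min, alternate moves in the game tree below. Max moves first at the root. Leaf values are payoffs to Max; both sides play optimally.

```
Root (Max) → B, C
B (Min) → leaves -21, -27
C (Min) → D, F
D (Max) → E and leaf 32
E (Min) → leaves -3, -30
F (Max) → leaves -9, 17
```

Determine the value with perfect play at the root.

B (Min): min(-21, -27) = -27
E (Min): min(-3, -30) = -30
D (Max): max(-30, 32) = 32
F (Max): max(-9, 17) = 17
C (Min): min(32, 17) = 17
Root (Max): max(-27, 17) = 17

17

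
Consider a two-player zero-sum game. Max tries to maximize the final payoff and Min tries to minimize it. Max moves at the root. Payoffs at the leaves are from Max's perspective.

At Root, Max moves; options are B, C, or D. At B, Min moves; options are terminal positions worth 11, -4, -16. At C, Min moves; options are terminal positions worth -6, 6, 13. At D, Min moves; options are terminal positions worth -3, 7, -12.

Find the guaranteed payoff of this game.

-6

B (Min): min(11, -4, -16) = -16
C (Min): min(-6, 6, 13) = -6
D (Min): min(-3, 7, -12) = -12
Root (Max): max(-16, -6, -12) = -6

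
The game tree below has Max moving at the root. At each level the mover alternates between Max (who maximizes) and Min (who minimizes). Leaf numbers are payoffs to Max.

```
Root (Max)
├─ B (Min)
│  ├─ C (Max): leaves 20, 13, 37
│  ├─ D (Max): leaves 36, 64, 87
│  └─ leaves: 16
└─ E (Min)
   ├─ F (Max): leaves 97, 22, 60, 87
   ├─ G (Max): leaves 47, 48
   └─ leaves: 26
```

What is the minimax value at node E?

F: max(97, 22, 60, 87) = 97
G: max(47, 48) = 48
E: min(97, 48, 26) = 26

26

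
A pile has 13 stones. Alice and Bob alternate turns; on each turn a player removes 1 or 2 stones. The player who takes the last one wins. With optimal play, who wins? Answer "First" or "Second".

First

Compute winning (W) and losing (L) positions by backward induction:
i:   0  1  2  3  4  5  6  7  8  9 10 11 12 13
     L  W  W  L  W  W  L  W  W  L  W  W  L  W
Position 13 is W, so the first player wins.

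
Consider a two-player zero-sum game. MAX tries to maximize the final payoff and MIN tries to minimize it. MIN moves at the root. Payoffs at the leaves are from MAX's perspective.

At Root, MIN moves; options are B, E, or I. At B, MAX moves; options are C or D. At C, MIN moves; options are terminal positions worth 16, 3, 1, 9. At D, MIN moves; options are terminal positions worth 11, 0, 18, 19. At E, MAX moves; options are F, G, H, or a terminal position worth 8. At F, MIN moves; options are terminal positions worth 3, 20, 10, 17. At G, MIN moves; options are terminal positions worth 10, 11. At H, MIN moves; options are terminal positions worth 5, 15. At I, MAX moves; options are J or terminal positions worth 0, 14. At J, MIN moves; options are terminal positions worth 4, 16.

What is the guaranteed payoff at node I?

J: min(4, 16) = 4
I: max(4, 0, 14) = 14

14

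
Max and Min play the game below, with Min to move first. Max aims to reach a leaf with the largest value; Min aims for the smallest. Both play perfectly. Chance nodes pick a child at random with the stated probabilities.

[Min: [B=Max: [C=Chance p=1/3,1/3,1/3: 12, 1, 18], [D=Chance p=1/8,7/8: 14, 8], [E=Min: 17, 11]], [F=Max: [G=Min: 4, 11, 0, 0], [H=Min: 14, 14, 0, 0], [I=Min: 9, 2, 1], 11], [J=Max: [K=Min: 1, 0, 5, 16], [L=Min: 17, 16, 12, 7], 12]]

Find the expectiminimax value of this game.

11

C (Chance): 1/3·12 + 1/3·1 + 1/3·18 = 10.33
D (Chance): 1/8·14 + 7/8·8 = 8.75
E (Min): min(17, 11) = 11
B (Max): max(10.33, 8.75, 11) = 11
G (Min): min(4, 11, 0, 0) = 0
H (Min): min(14, 14, 0, 0) = 0
I (Min): min(9, 2, 1) = 1
F (Max): max(0, 0, 1, 11) = 11
K (Min): min(1, 0, 5, 16) = 0
L (Min): min(17, 16, 12, 7) = 7
J (Max): max(0, 7, 12) = 12
Root (Min): min(11, 11, 12) = 11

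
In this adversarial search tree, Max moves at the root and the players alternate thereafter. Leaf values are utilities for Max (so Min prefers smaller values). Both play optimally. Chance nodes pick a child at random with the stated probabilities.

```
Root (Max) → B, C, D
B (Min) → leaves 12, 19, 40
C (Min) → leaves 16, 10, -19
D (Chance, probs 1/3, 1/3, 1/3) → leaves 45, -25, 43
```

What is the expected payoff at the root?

B (Min): min(12, 19, 40) = 12
C (Min): min(16, 10, -19) = -19
D (Chance): 1/3·45 + 1/3·-25 + 1/3·43 = 21
Root (Max): max(12, -19, 21) = 21

21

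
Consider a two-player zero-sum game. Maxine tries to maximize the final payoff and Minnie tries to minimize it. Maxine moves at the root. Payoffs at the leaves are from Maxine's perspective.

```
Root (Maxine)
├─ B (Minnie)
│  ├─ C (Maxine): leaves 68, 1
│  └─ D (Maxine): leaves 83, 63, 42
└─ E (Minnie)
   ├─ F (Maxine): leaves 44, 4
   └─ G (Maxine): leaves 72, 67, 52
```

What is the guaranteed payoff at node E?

F: max(44, 4) = 44
G: max(72, 67, 52) = 72
E: min(44, 72) = 44

44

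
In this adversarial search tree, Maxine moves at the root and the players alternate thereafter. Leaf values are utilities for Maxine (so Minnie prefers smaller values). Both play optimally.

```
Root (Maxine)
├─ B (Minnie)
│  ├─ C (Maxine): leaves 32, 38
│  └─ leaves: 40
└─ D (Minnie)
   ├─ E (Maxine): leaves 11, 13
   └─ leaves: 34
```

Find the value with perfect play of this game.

38

C (Maxine): max(32, 38) = 38
B (Minnie): min(38, 40) = 38
E (Maxine): max(11, 13) = 13
D (Minnie): min(13, 34) = 13
Root (Maxine): max(38, 13) = 38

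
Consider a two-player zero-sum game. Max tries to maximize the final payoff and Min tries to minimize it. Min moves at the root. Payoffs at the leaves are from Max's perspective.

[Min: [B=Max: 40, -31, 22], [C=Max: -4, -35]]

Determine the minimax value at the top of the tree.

-4

B (Max): max(40, -31, 22) = 40
C (Max): max(-4, -35) = -4
Root (Min): min(40, -4) = -4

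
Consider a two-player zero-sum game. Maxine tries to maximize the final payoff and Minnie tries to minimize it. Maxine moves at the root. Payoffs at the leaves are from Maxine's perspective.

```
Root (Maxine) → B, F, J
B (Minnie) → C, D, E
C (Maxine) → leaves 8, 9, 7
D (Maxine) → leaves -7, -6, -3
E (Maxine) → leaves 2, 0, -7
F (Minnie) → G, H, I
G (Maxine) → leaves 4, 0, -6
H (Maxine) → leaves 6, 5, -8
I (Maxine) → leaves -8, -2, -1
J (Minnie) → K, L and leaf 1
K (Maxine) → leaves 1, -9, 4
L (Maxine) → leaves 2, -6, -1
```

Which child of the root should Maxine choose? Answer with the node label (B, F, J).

C (Maxine): max(8, 9, 7) = 9
D (Maxine): max(-7, -6, -3) = -3
E (Maxine): max(2, 0, -7) = 2
B (Minnie): min(9, -3, 2) = -3
G (Maxine): max(4, 0, -6) = 4
H (Maxine): max(6, 5, -8) = 6
I (Maxine): max(-8, -2, -1) = -1
F (Minnie): min(4, 6, -1) = -1
K (Maxine): max(1, -9, 4) = 4
L (Maxine): max(2, -6, -1) = 2
J (Minnie): min(4, 2, 1) = 1
Root (Maxine): max(-3, -1, 1) = 1
Maxine picks the child with the highest value: J (value 1).

J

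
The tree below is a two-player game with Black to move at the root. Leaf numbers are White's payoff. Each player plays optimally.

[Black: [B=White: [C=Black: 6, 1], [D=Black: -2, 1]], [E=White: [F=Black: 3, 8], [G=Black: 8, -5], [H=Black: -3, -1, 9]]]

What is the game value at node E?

3

F: min(3, 8) = 3
G: min(8, -5) = -5
H: min(-3, -1, 9) = -3
E: max(3, -5, -3) = 3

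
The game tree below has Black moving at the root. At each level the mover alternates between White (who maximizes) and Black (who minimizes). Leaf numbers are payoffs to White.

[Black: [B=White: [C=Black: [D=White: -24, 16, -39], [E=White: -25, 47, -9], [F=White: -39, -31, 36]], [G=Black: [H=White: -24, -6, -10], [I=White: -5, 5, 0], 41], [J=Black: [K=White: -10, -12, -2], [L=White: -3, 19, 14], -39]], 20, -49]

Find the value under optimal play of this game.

-49

D (White): max(-24, 16, -39) = 16
E (White): max(-25, 47, -9) = 47
F (White): max(-39, -31, 36) = 36
C (Black): min(16, 47, 36) = 16
H (White): max(-24, -6, -10) = -6
I (White): max(-5, 5, 0) = 5
G (Black): min(-6, 5, 41) = -6
K (White): max(-10, -12, -2) = -2
L (White): max(-3, 19, 14) = 19
J (Black): min(-2, 19, -39) = -39
B (White): max(16, -6, -39) = 16
Root (Black): min(16, 20, -49) = -49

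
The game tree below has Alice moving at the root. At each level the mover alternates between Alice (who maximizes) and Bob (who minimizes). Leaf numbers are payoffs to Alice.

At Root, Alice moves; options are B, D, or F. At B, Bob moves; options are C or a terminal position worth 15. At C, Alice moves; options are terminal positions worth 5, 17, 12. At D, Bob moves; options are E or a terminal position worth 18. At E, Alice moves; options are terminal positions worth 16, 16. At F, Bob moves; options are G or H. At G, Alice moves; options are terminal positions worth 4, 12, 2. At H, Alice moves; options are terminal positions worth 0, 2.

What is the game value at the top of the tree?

C (Alice): max(5, 17, 12) = 17
B (Bob): min(17, 15) = 15
E (Alice): max(16, 16) = 16
D (Bob): min(16, 18) = 16
G (Alice): max(4, 12, 2) = 12
H (Alice): max(0, 2) = 2
F (Bob): min(12, 2) = 2
Root (Alice): max(15, 16, 2) = 16

16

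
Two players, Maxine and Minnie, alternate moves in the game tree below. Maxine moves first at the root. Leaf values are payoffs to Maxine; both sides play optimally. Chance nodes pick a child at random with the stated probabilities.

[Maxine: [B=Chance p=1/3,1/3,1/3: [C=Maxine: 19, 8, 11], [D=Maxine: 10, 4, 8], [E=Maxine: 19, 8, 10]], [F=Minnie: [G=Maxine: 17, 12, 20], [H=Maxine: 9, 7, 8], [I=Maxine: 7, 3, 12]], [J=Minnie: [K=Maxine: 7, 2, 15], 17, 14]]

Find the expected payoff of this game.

C (Maxine): max(19, 8, 11) = 19
D (Maxine): max(10, 4, 8) = 10
E (Maxine): max(19, 8, 10) = 19
B (Chance): 1/3·19 + 1/3·10 + 1/3·19 = 16
G (Maxine): max(17, 12, 20) = 20
H (Maxine): max(9, 7, 8) = 9
I (Maxine): max(7, 3, 12) = 12
F (Minnie): min(20, 9, 12) = 9
K (Maxine): max(7, 2, 15) = 15
J (Minnie): min(15, 17, 14) = 14
Root (Maxine): max(16, 9, 14) = 16

16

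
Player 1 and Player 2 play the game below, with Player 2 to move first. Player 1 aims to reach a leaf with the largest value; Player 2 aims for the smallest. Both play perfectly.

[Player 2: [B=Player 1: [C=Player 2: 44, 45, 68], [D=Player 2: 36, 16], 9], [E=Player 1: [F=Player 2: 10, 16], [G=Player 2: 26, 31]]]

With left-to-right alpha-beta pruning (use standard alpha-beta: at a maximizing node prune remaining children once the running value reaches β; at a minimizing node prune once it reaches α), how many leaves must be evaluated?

C [α=-∞,β=+∞]: v=44
D [α=44,β=+∞]: v=36 after child 1 ≤ α → α-cutoff, skip 1
B [α=-∞,β=+∞]: v=44
F [α=-∞,β=44]: v=10
G [α=10,β=44]: v=26
E [α=-∞,β=44]: v=26
Root [α=-∞,β=+∞]: v=26
Leaves evaluated: 9 of 10.

9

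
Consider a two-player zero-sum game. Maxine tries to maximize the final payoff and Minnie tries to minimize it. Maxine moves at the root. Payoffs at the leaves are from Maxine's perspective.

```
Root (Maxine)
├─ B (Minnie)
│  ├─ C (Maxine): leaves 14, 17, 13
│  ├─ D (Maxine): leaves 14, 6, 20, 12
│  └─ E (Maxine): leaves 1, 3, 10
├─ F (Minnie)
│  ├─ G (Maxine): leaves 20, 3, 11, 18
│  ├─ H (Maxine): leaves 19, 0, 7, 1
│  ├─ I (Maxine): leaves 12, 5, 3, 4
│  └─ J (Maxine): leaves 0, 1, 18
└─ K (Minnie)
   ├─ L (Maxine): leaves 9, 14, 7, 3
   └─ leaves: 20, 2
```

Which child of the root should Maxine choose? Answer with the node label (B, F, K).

C (Maxine): max(14, 17, 13) = 17
D (Maxine): max(14, 6, 20, 12) = 20
E (Maxine): max(1, 3, 10) = 10
B (Minnie): min(17, 20, 10) = 10
G (Maxine): max(20, 3, 11, 18) = 20
H (Maxine): max(19, 0, 7, 1) = 19
I (Maxine): max(12, 5, 3, 4) = 12
J (Maxine): max(0, 1, 18) = 18
F (Minnie): min(20, 19, 12, 18) = 12
L (Maxine): max(9, 14, 7, 3) = 14
K (Minnie): min(14, 20, 2) = 2
Root (Maxine): max(10, 12, 2) = 12
Maxine picks the child with the highest value: F (value 12).

F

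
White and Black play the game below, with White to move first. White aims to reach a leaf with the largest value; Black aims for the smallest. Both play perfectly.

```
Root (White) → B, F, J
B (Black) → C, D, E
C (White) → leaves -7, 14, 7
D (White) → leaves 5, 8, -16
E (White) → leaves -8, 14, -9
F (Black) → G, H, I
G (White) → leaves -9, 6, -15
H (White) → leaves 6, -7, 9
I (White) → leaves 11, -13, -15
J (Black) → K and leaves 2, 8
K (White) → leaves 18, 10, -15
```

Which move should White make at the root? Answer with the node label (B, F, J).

B

C (White): max(-7, 14, 7) = 14
D (White): max(5, 8, -16) = 8
E (White): max(-8, 14, -9) = 14
B (Black): min(14, 8, 14) = 8
G (White): max(-9, 6, -15) = 6
H (White): max(6, -7, 9) = 9
I (White): max(11, -13, -15) = 11
F (Black): min(6, 9, 11) = 6
K (White): max(18, 10, -15) = 18
J (Black): min(18, 2, 8) = 2
Root (White): max(8, 6, 2) = 8
White picks the child with the highest value: B (value 8).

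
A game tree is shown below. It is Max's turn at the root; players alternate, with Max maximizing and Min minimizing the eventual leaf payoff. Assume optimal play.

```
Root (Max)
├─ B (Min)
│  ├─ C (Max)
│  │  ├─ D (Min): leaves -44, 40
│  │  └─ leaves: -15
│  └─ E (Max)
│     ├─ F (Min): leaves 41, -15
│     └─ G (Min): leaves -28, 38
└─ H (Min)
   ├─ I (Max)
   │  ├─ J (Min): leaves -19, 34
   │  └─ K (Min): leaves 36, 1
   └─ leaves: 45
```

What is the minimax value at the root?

1

D (Min): min(-44, 40) = -44
C (Max): max(-44, -15) = -15
F (Min): min(41, -15) = -15
G (Min): min(-28, 38) = -28
E (Max): max(-15, -28) = -15
B (Min): min(-15, -15) = -15
J (Min): min(-19, 34) = -19
K (Min): min(36, 1) = 1
I (Max): max(-19, 1) = 1
H (Min): min(1, 45) = 1
Root (Max): max(-15, 1) = 1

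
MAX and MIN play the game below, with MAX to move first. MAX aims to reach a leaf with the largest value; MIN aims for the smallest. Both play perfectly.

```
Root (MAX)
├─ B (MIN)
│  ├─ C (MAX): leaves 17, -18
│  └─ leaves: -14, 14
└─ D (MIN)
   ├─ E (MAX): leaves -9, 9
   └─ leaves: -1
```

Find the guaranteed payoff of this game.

-1

C (MAX): max(17, -18) = 17
B (MIN): min(17, -14, 14) = -14
E (MAX): max(-9, 9) = 9
D (MIN): min(9, -1) = -1
Root (MAX): max(-14, -1) = -1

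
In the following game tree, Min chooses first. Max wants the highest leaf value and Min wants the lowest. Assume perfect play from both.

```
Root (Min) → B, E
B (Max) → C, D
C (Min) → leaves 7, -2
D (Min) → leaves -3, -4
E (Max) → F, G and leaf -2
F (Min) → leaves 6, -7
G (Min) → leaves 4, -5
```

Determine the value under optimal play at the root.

C (Min): min(7, -2) = -2
D (Min): min(-3, -4) = -4
B (Max): max(-2, -4) = -2
F (Min): min(6, -7) = -7
G (Min): min(4, -5) = -5
E (Max): max(-7, -5, -2) = -2
Root (Min): min(-2, -2) = -2

-2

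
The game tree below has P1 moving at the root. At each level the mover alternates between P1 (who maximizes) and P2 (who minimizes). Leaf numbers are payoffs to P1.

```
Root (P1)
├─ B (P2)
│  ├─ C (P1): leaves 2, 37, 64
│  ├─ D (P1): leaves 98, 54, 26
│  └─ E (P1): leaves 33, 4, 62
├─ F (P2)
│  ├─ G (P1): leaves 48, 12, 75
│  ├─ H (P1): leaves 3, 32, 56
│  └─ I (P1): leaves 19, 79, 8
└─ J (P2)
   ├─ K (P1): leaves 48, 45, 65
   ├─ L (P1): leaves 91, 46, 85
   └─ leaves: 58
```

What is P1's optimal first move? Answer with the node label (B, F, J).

C (P1): max(2, 37, 64) = 64
D (P1): max(98, 54, 26) = 98
E (P1): max(33, 4, 62) = 62
B (P2): min(64, 98, 62) = 62
G (P1): max(48, 12, 75) = 75
H (P1): max(3, 32, 56) = 56
I (P1): max(19, 79, 8) = 79
F (P2): min(75, 56, 79) = 56
K (P1): max(48, 45, 65) = 65
L (P1): max(91, 46, 85) = 91
J (P2): min(65, 91, 58) = 58
Root (P1): max(62, 56, 58) = 62
P1 picks the child with the highest value: B (value 62).

B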